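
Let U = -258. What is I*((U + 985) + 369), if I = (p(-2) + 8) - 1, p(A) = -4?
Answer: 3288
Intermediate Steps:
I = 3 (I = (-4 + 8) - 1 = 4 - 1 = 3)
I*((U + 985) + 369) = 3*((-258 + 985) + 369) = 3*(727 + 369) = 3*1096 = 3288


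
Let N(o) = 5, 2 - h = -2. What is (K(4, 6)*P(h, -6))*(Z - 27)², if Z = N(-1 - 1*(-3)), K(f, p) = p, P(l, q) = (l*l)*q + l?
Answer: -267168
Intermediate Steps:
h = 4 (h = 2 - 1*(-2) = 2 + 2 = 4)
P(l, q) = l + q*l² (P(l, q) = l²*q + l = q*l² + l = l + q*l²)
Z = 5
(K(4, 6)*P(h, -6))*(Z - 27)² = (6*(4*(1 + 4*(-6))))*(5 - 27)² = (6*(4*(1 - 24)))*(-22)² = (6*(4*(-23)))*484 = (6*(-92))*484 = -552*484 = -267168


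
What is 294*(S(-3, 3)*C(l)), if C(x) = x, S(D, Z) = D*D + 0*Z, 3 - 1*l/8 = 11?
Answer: -169344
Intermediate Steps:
l = -64 (l = 24 - 8*11 = 24 - 88 = -64)
S(D, Z) = D² (S(D, Z) = D² + 0 = D²)
294*(S(-3, 3)*C(l)) = 294*((-3)²*(-64)) = 294*(9*(-64)) = 294*(-576) = -169344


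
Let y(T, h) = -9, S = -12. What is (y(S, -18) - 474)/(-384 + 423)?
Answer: -161/13 ≈ -12.385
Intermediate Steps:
(y(S, -18) - 474)/(-384 + 423) = (-9 - 474)/(-384 + 423) = -483/39 = -483*1/39 = -161/13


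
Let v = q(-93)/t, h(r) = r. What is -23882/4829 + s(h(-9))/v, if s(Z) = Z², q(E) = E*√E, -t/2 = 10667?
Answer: -23882/4829 - 192006*I*√93/961 ≈ -4.9455 - 1926.8*I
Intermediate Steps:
t = -21334 (t = -2*10667 = -21334)
q(E) = E^(3/2)
v = 93*I*√93/21334 (v = (-93)^(3/2)/(-21334) = -93*I*√93*(-1/21334) = 93*I*√93/21334 ≈ 0.042039*I)
-23882/4829 + s(h(-9))/v = -23882/4829 + (-9)²/((93*I*√93/21334)) = -23882*1/4829 + 81*(-21334*I*√93/8649) = -23882/4829 - 192006*I*√93/961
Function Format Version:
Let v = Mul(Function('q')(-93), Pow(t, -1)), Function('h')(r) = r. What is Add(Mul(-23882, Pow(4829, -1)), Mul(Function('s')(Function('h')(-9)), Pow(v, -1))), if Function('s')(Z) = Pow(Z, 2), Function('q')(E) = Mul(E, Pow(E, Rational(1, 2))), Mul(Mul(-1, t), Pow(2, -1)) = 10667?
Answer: Add(Rational(-23882, 4829), Mul(Rational(-192006, 961), I, Pow(93, Rational(1, 2)))) ≈ Add(-4.9455, Mul(-1926.8, I))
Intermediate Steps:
t = -21334 (t = Mul(-2, 10667) = -21334)
Function('q')(E) = Pow(E, Rational(3, 2))
v = Mul(Rational(93, 21334), I, Pow(93, Rational(1, 2))) (v = Mul(Pow(-93, Rational(3, 2)), Pow(-21334, -1)) = Mul(Mul(-93, I, Pow(93, Rational(1, 2))), Rational(-1, 21334)) = Mul(Rational(93, 21334), I, Pow(93, Rational(1, 2))) ≈ Mul(0.042039, I))
Add(Mul(-23882, Pow(4829, -1)), Mul(Function('s')(Function('h')(-9)), Pow(v, -1))) = Add(Mul(-23882, Pow(4829, -1)), Mul(Pow(-9, 2), Pow(Mul(Rational(93, 21334), I, Pow(93, Rational(1, 2))), -1))) = Add(Mul(-23882, Rational(1, 4829)), Mul(81, Mul(Rational(-21334, 8649), I, Pow(93, Rational(1, 2))))) = Add(Rational(-23882, 4829), Mul(Rational(-192006, 961), I, Pow(93, Rational(1, 2))))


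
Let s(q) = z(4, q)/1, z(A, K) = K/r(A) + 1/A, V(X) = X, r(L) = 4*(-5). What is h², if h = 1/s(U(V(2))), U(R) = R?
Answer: 400/9 ≈ 44.444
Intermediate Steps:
r(L) = -20
z(A, K) = 1/A - K/20 (z(A, K) = K/(-20) + 1/A = K*(-1/20) + 1/A = -K/20 + 1/A = 1/A - K/20)
s(q) = ¼ - q/20 (s(q) = (1/4 - q/20)/1 = (¼ - q/20)*1 = ¼ - q/20)
h = 20/3 (h = 1/(¼ - 1/20*2) = 1/(¼ - ⅒) = 1/(3/20) = 20/3 ≈ 6.6667)
h² = (20/3)² = 400/9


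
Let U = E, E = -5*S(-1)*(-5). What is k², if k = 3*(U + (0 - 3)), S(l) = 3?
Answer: 46656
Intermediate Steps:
E = 75 (E = -5*3*(-5) = -15*(-5) = 75)
U = 75
k = 216 (k = 3*(75 + (0 - 3)) = 3*(75 - 3) = 3*72 = 216)
k² = 216² = 46656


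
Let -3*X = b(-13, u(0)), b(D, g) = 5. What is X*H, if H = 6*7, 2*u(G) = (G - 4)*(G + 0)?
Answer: -70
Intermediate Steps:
u(G) = G*(-4 + G)/2 (u(G) = ((G - 4)*(G + 0))/2 = ((-4 + G)*G)/2 = (G*(-4 + G))/2 = G*(-4 + G)/2)
H = 42
X = -5/3 (X = -⅓*5 = -5/3 ≈ -1.6667)
X*H = -5/3*42 = -70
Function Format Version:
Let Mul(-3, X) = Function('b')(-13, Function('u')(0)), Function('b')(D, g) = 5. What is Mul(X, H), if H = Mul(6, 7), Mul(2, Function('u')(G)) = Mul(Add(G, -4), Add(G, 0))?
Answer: -70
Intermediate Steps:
Function('u')(G) = Mul(Rational(1, 2), G, Add(-4, G)) (Function('u')(G) = Mul(Rational(1, 2), Mul(Add(G, -4), Add(G, 0))) = Mul(Rational(1, 2), Mul(Add(-4, G), G)) = Mul(Rational(1, 2), Mul(G, Add(-4, G))) = Mul(Rational(1, 2), G, Add(-4, G)))
H = 42
X = Rational(-5, 3) (X = Mul(Rational(-1, 3), 5) = Rational(-5, 3) ≈ -1.6667)
Mul(X, H) = Mul(Rational(-5, 3), 42) = -70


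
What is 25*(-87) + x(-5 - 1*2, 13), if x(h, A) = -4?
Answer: -2179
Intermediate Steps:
25*(-87) + x(-5 - 1*2, 13) = 25*(-87) - 4 = -2175 - 4 = -2179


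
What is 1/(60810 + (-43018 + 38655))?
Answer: 1/56447 ≈ 1.7716e-5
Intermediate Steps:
1/(60810 + (-43018 + 38655)) = 1/(60810 - 4363) = 1/56447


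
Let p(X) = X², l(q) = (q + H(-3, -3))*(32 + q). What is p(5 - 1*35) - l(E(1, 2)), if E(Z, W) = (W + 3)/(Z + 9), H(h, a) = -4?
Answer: 4055/4 ≈ 1013.8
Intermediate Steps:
E(Z, W) = (3 + W)/(9 + Z)
l(q) = (-4 + q)*(32 + q) (l(q) = (q - 4)*(32 + q) = (-4 + q)*(32 + q))
p(5 - 1*35) - l(E(1, 2)) = (5 - 1*35)² - (-128 + ((3 + 2)/(9 + 1))² + 28*((3 + 2)/(9 + 1))) = (5 - 35)² - (-128 + (5/10)² + 28*(5/10)) = (-30)² - (-128 + ((⅒)*5)² + 28*((⅒)*5)) = 900 - (-128 + (½)² + 28*(½)) = 900 - (-128 + ¼ + 14) = 900 - 1*(-455/4) = 900 + 455/4 = 4055/4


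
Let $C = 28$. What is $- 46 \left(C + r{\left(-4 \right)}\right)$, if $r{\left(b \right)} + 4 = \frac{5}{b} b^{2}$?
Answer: $-184$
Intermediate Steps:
$r{\left(b \right)} = -4 + 5 b$ ($r{\left(b \right)} = -4 + \frac{5}{b} b^{2} = -4 + 5 b$)
$- 46 \left(C + r{\left(-4 \right)}\right) = - 46 \left(28 + \left(-4 + 5 \left(-4\right)\right)\right) = - 46 \left(28 - 24\right) = \left(-46\right) 4 = -184$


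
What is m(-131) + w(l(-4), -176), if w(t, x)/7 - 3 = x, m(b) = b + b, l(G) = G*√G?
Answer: -1473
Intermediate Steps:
l(G) = G^(3/2)
m(b) = 2*b
w(t, x) = 21 + 7*x
m(-131) + w(l(-4), -176) = 2*(-131) + (21 + 7*(-176)) = -262 + (21 - 1232) = -262 - 1211 = -1473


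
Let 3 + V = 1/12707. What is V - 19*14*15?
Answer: -50739050/12707 ≈ -3993.0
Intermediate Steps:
V = -38120/12707 (V = -3 + 1/12707 = -38120/12707 ≈ -2.9999)
V - 19*14*15 = -38120/12707 - 19*14*15 = -38120/12707 - 266*15 = -38120/12707 - 3990 = -50739050/12707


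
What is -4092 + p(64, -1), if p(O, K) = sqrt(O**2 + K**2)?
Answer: -4092 + sqrt(4097) ≈ -4028.0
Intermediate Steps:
p(O, K) = sqrt(K**2 + O**2)
-4092 + p(64, -1) = -4092 + sqrt((-1)**2 + 64**2) = -4092 + sqrt(1 + 4096) = -4092 + sqrt(4097)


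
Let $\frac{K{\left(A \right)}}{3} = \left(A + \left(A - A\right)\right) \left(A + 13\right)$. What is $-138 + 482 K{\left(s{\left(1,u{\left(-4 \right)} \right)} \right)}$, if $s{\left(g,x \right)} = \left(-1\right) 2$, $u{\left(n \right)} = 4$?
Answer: $-31950$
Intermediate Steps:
$s{\left(g,x \right)} = -2$
$K{\left(A \right)} = 3 A \left(13 + A\right)$ ($K{\left(A \right)} = 3 \left(A + \left(A - A\right)\right) \left(A + 13\right) = 3 \left(A + 0\right) \left(13 + A\right) = 3 A \left(13 + A\right)$)
$-138 + 482 K{\left(s{\left(1,u{\left(-4 \right)} \right)} \right)} = -138 + 482 \cdot 3 \left(-2\right) \left(13 - 2\right) = -138 + 482 \cdot 3 \left(-2\right) 11 = -138 + 482 \left(-66\right) = -138 - 31812 = -31950$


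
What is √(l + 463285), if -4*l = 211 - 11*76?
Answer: √1853765/2 ≈ 680.77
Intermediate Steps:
l = 625/4 (l = -(211 - 11*76)/4 = -(211 - 836)/4 = -¼*(-625) = 625/4 ≈ 156.25)
√(l + 463285) = √(625/4 + 463285) = √(1853765/4) = √1853765/2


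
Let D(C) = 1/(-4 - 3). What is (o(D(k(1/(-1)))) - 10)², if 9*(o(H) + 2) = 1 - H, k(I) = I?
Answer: 559504/3969 ≈ 140.97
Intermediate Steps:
D(C) = -⅐ (D(C) = 1/(-7) = -⅐)
o(H) = -17/9 - H/9 (o(H) = -2 + (1 - H)/9 = -2 + (⅑ - H/9) = -17/9 - H/9)
(o(D(k(1/(-1)))) - 10)² = ((-17/9 - ⅑*(-⅐)) - 10)² = ((-17/9 + 1/63) - 10)² = (-118/63 - 10)² = (-748/63)² = 559504/3969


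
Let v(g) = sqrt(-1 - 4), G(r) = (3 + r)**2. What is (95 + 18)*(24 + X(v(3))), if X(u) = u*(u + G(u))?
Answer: -1243 + 452*I*sqrt(5) ≈ -1243.0 + 1010.7*I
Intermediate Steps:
v(g) = I*sqrt(5) (v(g) = sqrt(-5) = I*sqrt(5))
X(u) = u*(u + (3 + u)**2)
(95 + 18)*(24 + X(v(3))) = (95 + 18)*(24 + (I*sqrt(5))*(I*sqrt(5) + (3 + I*sqrt(5))**2)) = 113*(24 + (I*sqrt(5))*((3 + I*sqrt(5))**2 + I*sqrt(5))) = 113*(24 + I*sqrt(5)*((3 + I*sqrt(5))**2 + I*sqrt(5))) = 2712 + 113*I*sqrt(5)*((3 + I*sqrt(5))**2 + I*sqrt(5))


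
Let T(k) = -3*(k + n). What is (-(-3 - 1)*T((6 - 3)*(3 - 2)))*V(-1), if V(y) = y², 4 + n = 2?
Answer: -12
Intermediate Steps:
n = -2 (n = -4 + 2 = -2)
T(k) = 6 - 3*k (T(k) = -3*(k - 2) = -3*(-2 + k) = 6 - 3*k)
(-(-3 - 1)*T((6 - 3)*(3 - 2)))*V(-1) = -(-3 - 1)*(6 - 3*(6 - 3)*(3 - 2))*(-1)² = -(-4)*(6 - 9)*1 = -(-4)*(-3)*1 = -1*12*1 = -12*1 = -12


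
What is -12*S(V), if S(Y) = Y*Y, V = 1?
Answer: -12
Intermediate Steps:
S(Y) = Y²
-12*S(V) = -12*1² = -12*1 = -12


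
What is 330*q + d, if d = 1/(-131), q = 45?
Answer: 1945349/131 ≈ 14850.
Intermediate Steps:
d = -1/131 ≈ -0.0076336
330*q + d = 330*45 - 1/131 = 14850 - 1/131 = 1945349/131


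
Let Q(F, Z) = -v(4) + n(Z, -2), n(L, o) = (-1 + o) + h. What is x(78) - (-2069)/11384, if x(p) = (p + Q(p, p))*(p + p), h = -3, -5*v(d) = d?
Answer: 646439401/56920 ≈ 11357.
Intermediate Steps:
v(d) = -d/5
n(L, o) = -4 + o (n(L, o) = (-1 + o) - 3 = -4 + o)
Q(F, Z) = -26/5 (Q(F, Z) = -(-1)*4/5 + (-4 - 2) = -1*(-⅘) - 6 = ⅘ - 6 = -26/5)
x(p) = 2*p*(-26/5 + p) (x(p) = (p - 26/5)*(p + p) = (-26/5 + p)*(2*p) = 2*p*(-26/5 + p))
x(78) - (-2069)/11384 = (⅖)*78*(-26 + 5*78) - (-2069)/11384 = (⅖)*78*(-26 + 390) - (-2069)/11384 = (⅖)*78*364 - 1*(-2069/11384) = 56784/5 + 2069/11384 = 646439401/56920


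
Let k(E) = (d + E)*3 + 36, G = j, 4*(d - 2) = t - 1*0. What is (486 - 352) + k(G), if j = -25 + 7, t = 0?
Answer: 122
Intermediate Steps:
d = 2 (d = 2 + (0 - 1*0)/4 = 2 + (0 + 0)/4 = 2 + (¼)*0 = 2 + 0 = 2)
j = -18
G = -18
k(E) = 42 + 3*E (k(E) = (2 + E)*3 + 36 = (6 + 3*E) + 36 = 42 + 3*E)
(486 - 352) + k(G) = (486 - 352) + (42 + 3*(-18)) = 134 + (42 - 54) = 134 - 12 = 122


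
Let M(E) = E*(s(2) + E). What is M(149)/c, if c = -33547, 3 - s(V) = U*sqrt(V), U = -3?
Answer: -22648/33547 - 447*sqrt(2)/33547 ≈ -0.69396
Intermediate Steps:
s(V) = 3 + 3*sqrt(V) (s(V) = 3 - (-3)*sqrt(V) = 3 + 3*sqrt(V))
M(E) = E*(3 + E + 3*sqrt(2)) (M(E) = E*((3 + 3*sqrt(2)) + E) = E*(3 + E + 3*sqrt(2)))
M(149)/c = (149*(3 + 149 + 3*sqrt(2)))/(-33547) = (149*(152 + 3*sqrt(2)))*(-1/33547) = (22648 + 447*sqrt(2))*(-1/33547) = -22648/33547 - 447*sqrt(2)/33547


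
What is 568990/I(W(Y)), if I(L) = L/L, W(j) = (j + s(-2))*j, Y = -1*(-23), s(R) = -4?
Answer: 568990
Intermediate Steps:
Y = 23
W(j) = j*(-4 + j) (W(j) = (j - 4)*j = (-4 + j)*j = j*(-4 + j))
I(L) = 1
568990/I(W(Y)) = 568990/1 = 568990*1 = 568990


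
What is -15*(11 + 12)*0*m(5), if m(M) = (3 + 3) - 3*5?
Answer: 0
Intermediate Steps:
m(M) = -9 (m(M) = 6 - 15 = -9)
-15*(11 + 12)*0*m(5) = -15*(11 + 12)*0*(-9) = -345*0 = -15*0 = 0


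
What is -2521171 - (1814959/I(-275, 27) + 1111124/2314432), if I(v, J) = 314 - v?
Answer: -860265672581233/340800112 ≈ -2.5243e+6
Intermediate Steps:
-2521171 - (1814959/I(-275, 27) + 1111124/2314432) = -2521171 - (1814959/(314 - 1*(-275)) + 1111124/2314432) = -2521171 - (1814959/(314 + 275) + 1111124*(1/2314432)) = -2521171 - (1814959/589 + 277781/578608) = -2521171 - 1*1050313410081/340800112 = -2521171 - 1050313410081/340800112 = -860265672581233/340800112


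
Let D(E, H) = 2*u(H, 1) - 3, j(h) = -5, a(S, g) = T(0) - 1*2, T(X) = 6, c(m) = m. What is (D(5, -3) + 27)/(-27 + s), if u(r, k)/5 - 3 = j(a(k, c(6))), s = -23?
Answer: -2/25 ≈ -0.080000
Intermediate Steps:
a(S, g) = 4 (a(S, g) = 6 - 1*2 = 6 - 2 = 4)
u(r, k) = -10 (u(r, k) = 15 + 5*(-5) = 15 - 25 = -10)
D(E, H) = -23 (D(E, H) = 2*(-10) - 3 = -20 - 3 = -23)
(D(5, -3) + 27)/(-27 + s) = (-23 + 27)/(-27 - 23) = 4/(-50) = -1/50*4 = -2/25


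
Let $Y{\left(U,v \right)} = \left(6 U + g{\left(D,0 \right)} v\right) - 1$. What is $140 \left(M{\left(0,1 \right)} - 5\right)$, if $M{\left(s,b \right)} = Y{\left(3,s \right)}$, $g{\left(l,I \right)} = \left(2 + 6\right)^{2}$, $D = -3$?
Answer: $1680$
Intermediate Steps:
$g{\left(l,I \right)} = 64$ ($g{\left(l,I \right)} = 8^{2} = 64$)
$Y{\left(U,v \right)} = -1 + 6 U + 64 v$ ($Y{\left(U,v \right)} = \left(6 U + 64 v\right) - 1 = -1 + 6 U + 64 v$)
$M{\left(s,b \right)} = 17 + 64 s$ ($M{\left(s,b \right)} = -1 + 6 \cdot 3 + 64 s = -1 + 18 + 64 s = 17 + 64 s$)
$140 \left(M{\left(0,1 \right)} - 5\right) = 140 \left(\left(17 + 64 \cdot 0\right) - 5\right) = 140 \left(\left(17 + 0\right) - 5\right) = 140 \left(17 - 5\right) = 140 \cdot 12 = 1680$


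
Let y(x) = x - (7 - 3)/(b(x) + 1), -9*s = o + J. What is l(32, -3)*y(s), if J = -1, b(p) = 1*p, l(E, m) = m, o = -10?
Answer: 26/15 ≈ 1.7333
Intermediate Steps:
b(p) = p
s = 11/9 (s = -(-10 - 1)/9 = -1/9*(-11) = 11/9 ≈ 1.2222)
y(x) = x - 4/(1 + x) (y(x) = x - (7 - 3)/(x + 1) = x - 4/(1 + x))
l(32, -3)*y(s) = -3*(-4 + 11/9 + (11/9)**2)/(1 + 11/9) = -3*(-4 + 11/9 + 121/81)/20/9 = -27*(-104)/(20*81) = -3*(-26/45) = 26/15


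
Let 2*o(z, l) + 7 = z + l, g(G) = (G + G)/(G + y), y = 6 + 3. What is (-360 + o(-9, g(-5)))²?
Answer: 2181529/16 ≈ 1.3635e+5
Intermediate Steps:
y = 9
g(G) = 2*G/(9 + G) (g(G) = (G + G)/(G + 9) = (2*G)/(9 + G) = 2*G/(9 + G))
o(z, l) = -7/2 + l/2 + z/2 (o(z, l) = -7/2 + (z + l)/2 = -7/2 + (l + z)/2 = -7/2 + (l/2 + z/2) = -7/2 + l/2 + z/2)
(-360 + o(-9, g(-5)))² = (-360 + (-7/2 + (2*(-5)/(9 - 5))/2 + (½)*(-9)))² = (-360 + (-7/2 + (2*(-5)/4)/2 - 9/2))² = (-360 + (-7/2 + (2*(-5)*(¼))/2 - 9/2))² = (-360 + (-7/2 + (½)*(-5/2) - 9/2))² = (-360 + (-7/2 - 5/4 - 9/2))² = (-360 - 37/4)² = (-1477/4)² = 2181529/16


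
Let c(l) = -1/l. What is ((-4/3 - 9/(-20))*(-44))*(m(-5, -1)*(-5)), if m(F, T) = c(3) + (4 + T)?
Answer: -4664/9 ≈ -518.22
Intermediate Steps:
m(F, T) = 11/3 + T (m(F, T) = -1/3 + (4 + T) = -1*⅓ + (4 + T) = -⅓ + (4 + T) = 11/3 + T)
((-4/3 - 9/(-20))*(-44))*(m(-5, -1)*(-5)) = ((-4/3 - 9/(-20))*(-44))*((11/3 - 1)*(-5)) = ((-4*⅓ - 9*(-1/20))*(-44))*((8/3)*(-5)) = ((-4/3 + 9/20)*(-44))*(-40/3) = -53/60*(-44)*(-40/3) = (583/15)*(-40/3) = -4664/9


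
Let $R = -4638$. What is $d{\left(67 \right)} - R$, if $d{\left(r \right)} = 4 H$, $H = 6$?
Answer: $4662$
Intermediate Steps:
$d{\left(r \right)} = 24$ ($d{\left(r \right)} = 4 \cdot 6 = 24$)
$d{\left(67 \right)} - R = 24 - -4638 = 24 + 4638 = 4662$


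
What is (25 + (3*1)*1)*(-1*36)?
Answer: -1008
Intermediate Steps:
(25 + (3*1)*1)*(-1*36) = (25 + 3*1)*(-36) = (25 + 3)*(-36) = 28*(-36) = -1008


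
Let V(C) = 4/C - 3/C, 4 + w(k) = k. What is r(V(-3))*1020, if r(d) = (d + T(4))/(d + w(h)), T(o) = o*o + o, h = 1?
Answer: -6018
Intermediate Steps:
w(k) = -4 + k
T(o) = o + o**2 (T(o) = o**2 + o = o + o**2)
V(C) = 1/C
r(d) = (20 + d)/(-3 + d) (r(d) = (d + 4*(1 + 4))/(d + (-4 + 1)) = (d + 4*5)/(d - 3) = (d + 20)/(-3 + d) = (20 + d)/(-3 + d))
r(V(-3))*1020 = ((20 + 1/(-3))/(-3 + 1/(-3)))*1020 = ((20 - 1/3)/(-3 - 1/3))*1020 = ((59/3)/(-10/3))*1020 = -3/10*59/3*1020 = -59/10*1020 = -6018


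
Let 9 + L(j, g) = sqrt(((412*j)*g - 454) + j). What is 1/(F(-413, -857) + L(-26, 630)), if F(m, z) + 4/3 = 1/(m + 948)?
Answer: -13307055/8692985364362 - 2576025*I*sqrt(421815)/4346492682181 ≈ -1.5308e-6 - 0.00038492*I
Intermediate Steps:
F(m, z) = -4/3 + 1/(948 + m) (F(m, z) = -4/3 + 1/(m + 948) = -4/3 + 1/(948 + m))
L(j, g) = -9 + sqrt(-454 + j + 412*g*j) (L(j, g) = -9 + sqrt(((412*j)*g - 454) + j) = -9 + sqrt((412*g*j - 454) + j) = -9 + sqrt((-454 + 412*g*j) + j) = -9 + sqrt(-454 + j + 412*g*j))
1/(F(-413, -857) + L(-26, 630)) = 1/((-3789 - 4*(-413))/(3*(948 - 413)) + (-9 + sqrt(-454 - 26 + 412*630*(-26)))) = 1/((1/3)*(-3789 + 1652)/535 + (-9 + sqrt(-454 - 26 - 6748560))) = 1/((1/3)*(1/535)*(-2137) + (-9 + sqrt(-6749040))) = 1/(-2137/1605 + (-9 + 4*I*sqrt(421815))) = 1/(-16582/1605 + 4*I*sqrt(421815))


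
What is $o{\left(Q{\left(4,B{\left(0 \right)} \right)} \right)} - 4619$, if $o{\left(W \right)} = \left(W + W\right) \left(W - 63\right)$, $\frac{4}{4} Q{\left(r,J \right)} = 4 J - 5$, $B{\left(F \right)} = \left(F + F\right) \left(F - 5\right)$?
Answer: $-3939$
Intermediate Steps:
$B{\left(F \right)} = 2 F \left(-5 + F\right)$
$Q{\left(r,J \right)} = -5 + 4 J$ ($Q{\left(r,J \right)} = 4 J - 5 = -5 + 4 J$)
$o{\left(W \right)} = 2 W \left(-63 + W\right)$
$o{\left(Q{\left(4,B{\left(0 \right)} \right)} \right)} - 4619 = 2 \left(-5 + 4 \cdot 2 \cdot 0 \left(-5 + 0\right)\right) \left(-63 - \left(5 - 4 \cdot 2 \cdot 0 \left(-5 + 0\right)\right)\right) - 4619 = 2 \left(-5 + 4 \cdot 2 \cdot 0 \left(-5\right)\right) \left(-63 - \left(5 - 4 \cdot 2 \cdot 0 \left(-5\right)\right)\right) - 4619 = 2 \left(-5 + 4 \cdot 0\right) \left(-63 + \left(-5 + 4 \cdot 0\right)\right) - 4619 = 2 \left(-5 + 0\right) \left(-63 + \left(-5 + 0\right)\right) - 4619 = 2 \left(-5\right) \left(-63 - 5\right) - 4619 = 2 \left(-5\right) \left(-68\right) - 4619 = 680 - 4619 = -3939$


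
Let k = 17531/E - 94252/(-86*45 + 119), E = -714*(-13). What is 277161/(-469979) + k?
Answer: 432415140311353/16363156387578 ≈ 26.426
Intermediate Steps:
E = 9282
k = 940605845/34816782 (k = 17531/9282 - 94252/(-86*45 + 119) = 17531*(1/9282) - 94252/(-3870 + 119) = 17531/9282 - 94252/(-3751) = 17531/9282 - 94252*(-1/3751) = 17531/9282 + 94252/3751 = 940605845/34816782 ≈ 27.016)
277161/(-469979) + k = 277161/(-469979) + 940605845/34816782 = 277161*(-1/469979) + 940605845/34816782 = -277161/469979 + 940605845/34816782 = 432415140311353/16363156387578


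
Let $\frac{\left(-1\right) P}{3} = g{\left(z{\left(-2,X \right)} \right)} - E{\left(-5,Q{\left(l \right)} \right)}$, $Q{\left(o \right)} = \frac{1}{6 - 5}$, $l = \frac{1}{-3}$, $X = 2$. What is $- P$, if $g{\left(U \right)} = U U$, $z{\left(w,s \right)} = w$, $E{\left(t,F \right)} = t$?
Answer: $27$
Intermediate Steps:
$l = - \frac{1}{3} \approx -0.33333$
$Q{\left(o \right)} = 1$ ($Q{\left(o \right)} = 1^{-1} = 1$)
$g{\left(U \right)} = U^{2}$
$P = -27$ ($P = - 3 \left(\left(-2\right)^{2} - -5\right) = - 3 \left(4 + 5\right) = \left(-3\right) 9 = -27$)
$- P = \left(-1\right) \left(-27\right) = 27$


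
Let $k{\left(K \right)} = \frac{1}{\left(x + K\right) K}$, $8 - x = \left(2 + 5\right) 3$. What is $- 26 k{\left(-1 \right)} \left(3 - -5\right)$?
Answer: $- \frac{104}{7} \approx -14.857$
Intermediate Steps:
$x = -13$ ($x = 8 - \left(2 + 5\right) 3 = 8 - 7 \cdot 3 = 8 - 21 = -13$)
$k{\left(K \right)} = \frac{1}{K \left(-13 + K\right)}$ ($k{\left(K \right)} = \frac{1}{\left(-13 + K\right) K} = \frac{1}{K \left(-13 + K\right)}$)
$- 26 k{\left(-1 \right)} \left(3 - -5\right) = - 26 \frac{1}{\left(-1\right) \left(-13 - 1\right)} \left(3 - -5\right) = - 26 \left(- \frac{1}{-14}\right) \left(3 + 5\right) = - 26 \left(\left(-1\right) \left(- \frac{1}{14}\right)\right) 8 = \left(-26\right) \frac{1}{14} \cdot 8 = \left(- \frac{13}{7}\right) 8 = - \frac{104}{7}$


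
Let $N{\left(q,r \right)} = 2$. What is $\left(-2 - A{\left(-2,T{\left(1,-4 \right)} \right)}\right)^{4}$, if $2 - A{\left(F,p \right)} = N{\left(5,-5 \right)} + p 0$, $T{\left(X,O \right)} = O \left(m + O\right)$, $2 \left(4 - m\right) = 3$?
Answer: $16$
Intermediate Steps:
$m = \frac{5}{2}$ ($m = 4 - \frac{3}{2} = \frac{5}{2} \approx 2.5$)
$T{\left(X,O \right)} = O \left(\frac{5}{2} + O\right)$
$A{\left(F,p \right)} = 0$ ($A{\left(F,p \right)} = 2 - \left(2 + p 0\right) = 2 - \left(2 + 0\right) = 2 - 2 = 0$)
$\left(-2 - A{\left(-2,T{\left(1,-4 \right)} \right)}\right)^{4} = \left(-2 - 0\right)^{4} = \left(-2 + 0\right)^{4} = \left(-2\right)^{4} = 16$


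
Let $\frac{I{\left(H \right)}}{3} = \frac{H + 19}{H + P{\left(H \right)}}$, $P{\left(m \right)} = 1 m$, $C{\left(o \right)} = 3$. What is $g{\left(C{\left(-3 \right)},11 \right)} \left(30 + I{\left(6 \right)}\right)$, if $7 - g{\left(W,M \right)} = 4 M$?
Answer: $- \frac{5365}{4} \approx -1341.3$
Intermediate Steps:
$P{\left(m \right)} = m$
$g{\left(W,M \right)} = 7 - 4 M$
$I{\left(H \right)} = \frac{3 \left(19 + H\right)}{2 H}$ ($I{\left(H \right)} = 3 \frac{H + 19}{H + H} = 3 \frac{19 + H}{2 H} = \frac{3 \left(19 + H\right)}{2 H}$)
$g{\left(C{\left(-3 \right)},11 \right)} \left(30 + I{\left(6 \right)}\right) = \left(7 - 44\right) \left(30 + \frac{3 \left(19 + 6\right)}{2 \cdot 6}\right) = \left(7 - 44\right) \left(30 + \frac{3}{2} \cdot \frac{1}{6} \cdot 25\right) = - 37 \left(30 + \frac{25}{4}\right) = \left(-37\right) \frac{145}{4} = - \frac{5365}{4}$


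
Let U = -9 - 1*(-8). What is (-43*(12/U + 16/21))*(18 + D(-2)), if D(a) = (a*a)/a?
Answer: 162368/21 ≈ 7731.8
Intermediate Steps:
U = -1 (U = -9 + 8 = -1)
D(a) = a (D(a) = a²/a = a)
(-43*(12/U + 16/21))*(18 + D(-2)) = (-43*(12/(-1) + 16/21))*(18 - 2) = -43*(12*(-1) + 16*(1/21))*16 = -43*(-12 + 16/21)*16 = -43*(-236/21)*16 = (10148/21)*16 = 162368/21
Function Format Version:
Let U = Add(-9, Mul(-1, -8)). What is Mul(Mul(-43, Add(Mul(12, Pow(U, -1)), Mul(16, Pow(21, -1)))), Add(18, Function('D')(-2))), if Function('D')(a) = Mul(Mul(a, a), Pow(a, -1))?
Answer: Rational(162368, 21) ≈ 7731.8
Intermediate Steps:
U = -1 (U = Add(-9, 8) = -1)
Function('D')(a) = a (Function('D')(a) = Mul(Pow(a, 2), Pow(a, -1)) = a)
Mul(Mul(-43, Add(Mul(12, Pow(U, -1)), Mul(16, Pow(21, -1)))), Add(18, Function('D')(-2))) = Mul(Mul(-43, Add(Mul(12, Pow(-1, -1)), Mul(16, Pow(21, -1)))), Add(18, -2)) = Mul(Mul(-43, Add(Mul(12, -1), Mul(16, Rational(1, 21)))), 16) = Mul(Mul(-43, Add(-12, Rational(16, 21))), 16) = Mul(Mul(-43, Rational(-236, 21)), 16) = Mul(Rational(10148, 21), 16) = Rational(162368, 21)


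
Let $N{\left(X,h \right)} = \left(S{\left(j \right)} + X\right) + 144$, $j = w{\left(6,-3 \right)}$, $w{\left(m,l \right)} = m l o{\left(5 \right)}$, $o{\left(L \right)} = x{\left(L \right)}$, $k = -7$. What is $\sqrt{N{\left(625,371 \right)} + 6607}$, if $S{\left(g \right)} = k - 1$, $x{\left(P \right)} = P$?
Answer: $2 \sqrt{1842} \approx 85.837$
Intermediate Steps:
$o{\left(L \right)} = L$
$w{\left(m,l \right)} = 5 l m$ ($w{\left(m,l \right)} = m l 5 = l m 5 = 5 l m$)
$j = -90$ ($j = 5 \left(-3\right) 6 = -90$)
$S{\left(g \right)} = -8$ ($S{\left(g \right)} = -7 - 1 = -8$)
$N{\left(X,h \right)} = 136 + X$ ($N{\left(X,h \right)} = \left(-8 + X\right) + 144 = 136 + X$)
$\sqrt{N{\left(625,371 \right)} + 6607} = \sqrt{\left(136 + 625\right) + 6607} = \sqrt{761 + 6607} = \sqrt{7368} = 2 \sqrt{1842}$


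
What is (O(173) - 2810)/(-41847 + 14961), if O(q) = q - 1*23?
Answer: 1330/13443 ≈ 0.098936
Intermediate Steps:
O(q) = -23 + q (O(q) = q - 23 = -23 + q)
(O(173) - 2810)/(-41847 + 14961) = ((-23 + 173) - 2810)/(-41847 + 14961) = (150 - 2810)/(-26886) = -2660*(-1/26886) = 1330/13443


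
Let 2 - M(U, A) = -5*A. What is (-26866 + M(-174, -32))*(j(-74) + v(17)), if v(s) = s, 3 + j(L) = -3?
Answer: -297264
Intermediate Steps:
M(U, A) = 2 + 5*A (M(U, A) = 2 - (-5)*A = 2 + 5*A)
j(L) = -6 (j(L) = -3 - 3 = -6)
(-26866 + M(-174, -32))*(j(-74) + v(17)) = (-26866 + (2 + 5*(-32)))*(-6 + 17) = (-26866 + (2 - 160))*11 = (-26866 - 158)*11 = -27024*11 = -297264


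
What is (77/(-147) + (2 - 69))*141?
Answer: -66646/7 ≈ -9520.9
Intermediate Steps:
(77/(-147) + (2 - 69))*141 = (77*(-1/147) - 67)*141 = (-11/21 - 67)*141 = -1418/21*141 = -66646/7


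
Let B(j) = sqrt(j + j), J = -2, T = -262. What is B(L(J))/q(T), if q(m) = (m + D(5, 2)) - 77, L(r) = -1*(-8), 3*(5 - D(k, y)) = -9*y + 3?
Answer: -4/329 ≈ -0.012158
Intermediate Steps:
D(k, y) = 4 + 3*y (D(k, y) = 5 - (-9*y + 3)/3 = 5 - (3 - 9*y)/3 = 5 + (-1 + 3*y) = 4 + 3*y)
L(r) = 8
q(m) = -67 + m (q(m) = (m + (4 + 3*2)) - 77 = (m + (4 + 6)) - 77 = (m + 10) - 77 = (10 + m) - 77 = -67 + m)
B(j) = sqrt(2)*sqrt(j) (B(j) = sqrt(2*j) = sqrt(2)*sqrt(j))
B(L(J))/q(T) = (sqrt(2)*sqrt(8))/(-67 - 262) = (sqrt(2)*(2*sqrt(2)))/(-329) = 4*(-1/329) = -4/329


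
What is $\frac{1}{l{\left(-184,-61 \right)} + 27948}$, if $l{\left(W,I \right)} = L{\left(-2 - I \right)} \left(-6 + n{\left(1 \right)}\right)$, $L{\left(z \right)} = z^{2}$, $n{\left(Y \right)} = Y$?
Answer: $\frac{1}{10543} \approx 9.485 \cdot 10^{-5}$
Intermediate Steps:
$l{\left(W,I \right)} = - 5 \left(-2 - I\right)^{2}$ ($l{\left(W,I \right)} = \left(-2 - I\right)^{2} \left(-6 + 1\right) = \left(-2 - I\right)^{2} \left(-5\right) = - 5 \left(-2 - I\right)^{2}$)
$\frac{1}{l{\left(-184,-61 \right)} + 27948} = \frac{1}{- 5 \left(2 - 61\right)^{2} + 27948} = \frac{1}{- 5 \left(-59\right)^{2} + 27948} = \frac{1}{\left(-5\right) 3481 + 27948} = \frac{1}{-17405 + 27948} = \frac{1}{10543}$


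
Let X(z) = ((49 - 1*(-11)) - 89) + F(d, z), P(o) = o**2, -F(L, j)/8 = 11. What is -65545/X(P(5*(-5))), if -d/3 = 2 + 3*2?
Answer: 65545/117 ≈ 560.21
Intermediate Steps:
d = -24 (d = -3*(2 + 3*2) = -3*(2 + 6) = -3*8 = -24)
F(L, j) = -88 (F(L, j) = -8*11 = -88)
X(z) = -117 (X(z) = ((49 - 1*(-11)) - 89) - 88 = ((49 + 11) - 89) - 88 = (60 - 89) - 88 = -29 - 88 = -117)
-65545/X(P(5*(-5))) = -65545/(-117) = -65545*(-1/117) = 65545/117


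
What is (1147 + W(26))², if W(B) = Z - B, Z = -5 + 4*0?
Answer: 1245456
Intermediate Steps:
Z = -5 (Z = -5 + 0 = -5)
W(B) = -5 - B
(1147 + W(26))² = (1147 + (-5 - 1*26))² = (1147 + (-5 - 26))² = (1147 - 31)² = 1116² = 1245456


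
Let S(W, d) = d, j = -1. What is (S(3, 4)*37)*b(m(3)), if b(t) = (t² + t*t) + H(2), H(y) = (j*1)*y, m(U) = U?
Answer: 2368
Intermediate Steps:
H(y) = -y (H(y) = (-1*1)*y = -y)
b(t) = -2 + 2*t² (b(t) = (t² + t*t) - 1*2 = (t² + t²) - 2 = 2*t² - 2 = -2 + 2*t²)
(S(3, 4)*37)*b(m(3)) = (4*37)*(-2 + 2*3²) = 148*(-2 + 2*9) = 148*(-2 + 18) = 148*16 = 2368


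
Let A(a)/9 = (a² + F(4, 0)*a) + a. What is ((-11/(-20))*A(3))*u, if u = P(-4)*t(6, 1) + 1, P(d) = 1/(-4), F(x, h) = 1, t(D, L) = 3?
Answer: 297/16 ≈ 18.563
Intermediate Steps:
A(a) = 9*a² + 18*a (A(a) = 9*((a² + 1*a) + a) = 9*((a² + a) + a) = 9*((a + a²) + a) = 9*(a² + 2*a) = 9*a² + 18*a)
P(d) = -¼
u = ¼ (u = -¼*3 + 1 = -¾ + 1 = ¼ ≈ 0.25000)
((-11/(-20))*A(3))*u = ((-11/(-20))*(9*3*(2 + 3)))*(¼) = ((-11*(-1/20))*(9*3*5))*(¼) = ((11/20)*135)*(¼) = (297/4)*(¼) = 297/16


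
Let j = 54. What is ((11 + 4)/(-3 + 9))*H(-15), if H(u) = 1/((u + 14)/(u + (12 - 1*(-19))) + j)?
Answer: 40/863 ≈ 0.046350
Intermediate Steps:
H(u) = 1/(54 + (14 + u)/(31 + u)) (H(u) = 1/((u + 14)/(u + (12 - 1*(-19))) + 54) = 1/((14 + u)/(u + (12 + 19)) + 54) = 1/((14 + u)/(u + 31) + 54) = 1/((14 + u)/(31 + u) + 54) = 1/(54 + (14 + u)/(31 + u)))
((11 + 4)/(-3 + 9))*H(-15) = ((11 + 4)/(-3 + 9))*((31 - 15)/(1688 + 55*(-15))) = (15/6)*(16/(1688 - 825)) = (15*(⅙))*(16/863) = 5*((1/863)*16)/2 = (5/2)*(16/863) = 40/863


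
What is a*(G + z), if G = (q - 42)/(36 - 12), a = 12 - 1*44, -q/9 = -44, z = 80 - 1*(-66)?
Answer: -5144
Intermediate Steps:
z = 146 (z = 80 + 66 = 146)
q = 396 (q = -9*(-44) = 396)
a = -32 (a = 12 - 44 = -32)
G = 59/4 (G = (396 - 42)/(36 - 12) = 354/24 = 354*(1/24) = 59/4 ≈ 14.750)
a*(G + z) = -32*(59/4 + 146) = -32*643/4 = -5144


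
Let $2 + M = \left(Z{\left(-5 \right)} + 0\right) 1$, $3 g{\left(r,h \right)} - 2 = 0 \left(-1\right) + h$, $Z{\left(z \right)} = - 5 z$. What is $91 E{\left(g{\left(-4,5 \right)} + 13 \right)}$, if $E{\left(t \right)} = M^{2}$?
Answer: $48139$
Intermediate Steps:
$g{\left(r,h \right)} = \frac{2}{3} + \frac{h}{3}$ ($g{\left(r,h \right)} = \frac{2}{3} + \frac{0 \left(-1\right) + h}{3} = \frac{2}{3} + \frac{0 + h}{3} = \frac{2}{3} + \frac{h}{3}$)
$M = 23$ ($M = -2 + \left(\left(-5\right) \left(-5\right) + 0\right) 1 = -2 + \left(25 + 0\right) 1 = -2 + 25 \cdot 1 = -2 + 25 = 23$)
$E{\left(t \right)} = 529$ ($E{\left(t \right)} = 23^{2} = 529$)
$91 E{\left(g{\left(-4,5 \right)} + 13 \right)} = 91 \cdot 529 = 48139$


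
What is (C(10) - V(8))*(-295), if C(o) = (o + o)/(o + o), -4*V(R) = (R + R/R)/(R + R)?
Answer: -21535/64 ≈ -336.48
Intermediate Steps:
V(R) = -(1 + R)/(8*R) (V(R) = -(R + R/R)/(4*(R + R)) = -(R + 1)/(4*(2*R)) = -(1 + R)*1/(2*R)/4 = -(1 + R)/(8*R))
C(o) = 1 (C(o) = (2*o)/((2*o)) = (2*o)*(1/(2*o)) = 1)
(C(10) - V(8))*(-295) = (1 - (-1 - 1*8)/(8*8))*(-295) = (1 - (-1 - 8)/(8*8))*(-295) = (1 - (-9)/(8*8))*(-295) = (1 - 1*(-9/64))*(-295) = (1 + 9/64)*(-295) = (73/64)*(-295) = -21535/64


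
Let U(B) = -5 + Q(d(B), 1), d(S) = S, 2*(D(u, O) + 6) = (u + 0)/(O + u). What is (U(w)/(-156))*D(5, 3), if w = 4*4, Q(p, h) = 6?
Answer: 7/192 ≈ 0.036458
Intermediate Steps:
D(u, O) = -6 + u/(2*(O + u)) (D(u, O) = -6 + ((u + 0)/(O + u))/2 = -6 + (u/(O + u))/2 = -6 + u/(2*(O + u)))
w = 16
U(B) = 1 (U(B) = -5 + 6 = 1)
(U(w)/(-156))*D(5, 3) = (1/(-156))*((-6*3 - 11/2*5)/(3 + 5)) = (1*(-1/156))*((-18 - 55/2)/8) = -(-91)/(1248*2) = -1/156*(-91/16) = 7/192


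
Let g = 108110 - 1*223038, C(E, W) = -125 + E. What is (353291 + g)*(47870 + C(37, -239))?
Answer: 11389460866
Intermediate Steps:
g = -114928 (g = 108110 - 223038 = -114928)
(353291 + g)*(47870 + C(37, -239)) = (353291 - 114928)*(47870 + (-125 + 37)) = 238363*(47870 - 88) = 238363*47782 = 11389460866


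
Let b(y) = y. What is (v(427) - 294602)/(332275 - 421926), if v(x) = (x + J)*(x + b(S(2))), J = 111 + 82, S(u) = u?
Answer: 28622/89651 ≈ 0.31926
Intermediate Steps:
J = 193
v(x) = (2 + x)*(193 + x) (v(x) = (x + 193)*(x + 2) = (193 + x)*(2 + x) = (2 + x)*(193 + x))
(v(427) - 294602)/(332275 - 421926) = ((386 + 427² + 195*427) - 294602)/(332275 - 421926) = ((386 + 182329 + 83265) - 294602)/(-89651) = (265980 - 294602)*(-1/89651) = -28622*(-1/89651) = 28622/89651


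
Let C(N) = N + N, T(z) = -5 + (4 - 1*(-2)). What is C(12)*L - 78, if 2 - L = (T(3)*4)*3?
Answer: -318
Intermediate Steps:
T(z) = 1 (T(z) = -5 + (4 + 2) = -5 + 6 = 1)
C(N) = 2*N
L = -10 (L = 2 - 1*4*3 = 2 - 4*3 = 2 - 1*12 = 2 - 12 = -10)
C(12)*L - 78 = (2*12)*(-10) - 78 = 24*(-10) - 78 = -240 - 78 = -318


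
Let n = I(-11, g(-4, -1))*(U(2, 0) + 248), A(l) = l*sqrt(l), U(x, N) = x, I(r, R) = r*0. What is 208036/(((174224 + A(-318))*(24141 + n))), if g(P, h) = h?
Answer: 4530608008/91694034887091 + 2756477*I*sqrt(318)/30564678295697 ≈ 4.941e-5 + 1.6082e-6*I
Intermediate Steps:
I(r, R) = 0
A(l) = l**(3/2)
n = 0 (n = 0*(2 + 248) = 0*250 = 0)
208036/(((174224 + A(-318))*(24141 + n))) = 208036/(((174224 + (-318)**(3/2))*(24141 + 0))) = 208036/(((174224 - 318*I*sqrt(318))*24141)) = 208036/(4205941584 - 7676838*I*sqrt(318))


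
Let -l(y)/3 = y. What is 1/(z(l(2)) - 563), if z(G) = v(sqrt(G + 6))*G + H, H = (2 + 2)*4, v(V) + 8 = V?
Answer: -1/499 ≈ -0.0020040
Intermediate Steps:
v(V) = -8 + V
H = 16 (H = 4*4 = 16)
l(y) = -3*y
z(G) = 16 + G*(-8 + sqrt(6 + G)) (z(G) = (-8 + sqrt(G + 6))*G + 16 = (-8 + sqrt(6 + G))*G + 16 = G*(-8 + sqrt(6 + G)) + 16 = 16 + G*(-8 + sqrt(6 + G)))
1/(z(l(2)) - 563) = 1/((16 + (-3*2)*(-8 + sqrt(6 - 3*2))) - 563) = 1/((16 - 6*(-8 + sqrt(6 - 6))) - 563) = 1/((16 - 6*(-8 + sqrt(0))) - 563) = 1/((16 - 6*(-8 + 0)) - 563) = 1/((16 - 6*(-8)) - 563) = 1/((16 + 48) - 563) = 1/(64 - 563) = 1/(-499) = -1/499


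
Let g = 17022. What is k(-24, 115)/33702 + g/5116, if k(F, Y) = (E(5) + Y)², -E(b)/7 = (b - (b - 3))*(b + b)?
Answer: 77480918/21552429 ≈ 3.5950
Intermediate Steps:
E(b) = -42*b (E(b) = -7*(b - (b - 3))*(b + b) = -7*(b - (-3 + b))*2*b = -7*(b + (3 - b))*2*b = -21*2*b = -42*b)
k(F, Y) = (-210 + Y)² (k(F, Y) = (-42*5 + Y)² = (-210 + Y)²)
k(-24, 115)/33702 + g/5116 = (-210 + 115)²/33702 + 17022/5116 = (-95)²*(1/33702) + 17022*(1/5116) = 9025*(1/33702) + 8511/2558 = 9025/33702 + 8511/2558 = 77480918/21552429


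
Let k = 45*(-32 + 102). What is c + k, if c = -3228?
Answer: -78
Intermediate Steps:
k = 3150 (k = 45*70 = 3150)
c + k = -3228 + 3150 = -78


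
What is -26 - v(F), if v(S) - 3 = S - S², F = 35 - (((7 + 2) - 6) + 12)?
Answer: 351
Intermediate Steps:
F = 20 (F = 35 - ((9 - 6) + 12) = 35 - (3 + 12) = 35 - 1*15 = 35 - 15 = 20)
v(S) = 3 + S - S² (v(S) = 3 + (S - S²) = 3 + S - S²)
-26 - v(F) = -26 - (3 + 20 - 1*20²) = -26 - (3 + 20 - 1*400) = -26 - (3 + 20 - 400) = -26 - 1*(-377) = -26 + 377 = 351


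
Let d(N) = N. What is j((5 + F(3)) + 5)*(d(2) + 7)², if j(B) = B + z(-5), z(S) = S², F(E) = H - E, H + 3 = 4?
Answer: 2673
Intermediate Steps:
H = 1 (H = -3 + 4 = 1)
F(E) = 1 - E
j(B) = 25 + B (j(B) = B + (-5)² = B + 25 = 25 + B)
j((5 + F(3)) + 5)*(d(2) + 7)² = (25 + ((5 + (1 - 1*3)) + 5))*(2 + 7)² = (25 + ((5 + (1 - 3)) + 5))*9² = (25 + ((5 - 2) + 5))*81 = (25 + (3 + 5))*81 = (25 + 8)*81 = 33*81 = 2673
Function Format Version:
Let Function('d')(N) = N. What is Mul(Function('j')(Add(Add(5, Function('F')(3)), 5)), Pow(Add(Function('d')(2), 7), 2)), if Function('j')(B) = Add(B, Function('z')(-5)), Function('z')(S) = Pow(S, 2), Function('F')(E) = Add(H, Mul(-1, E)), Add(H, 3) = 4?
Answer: 2673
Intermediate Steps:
H = 1 (H = Add(-3, 4) = 1)
Function('F')(E) = Add(1, Mul(-1, E))
Function('j')(B) = Add(25, B) (Function('j')(B) = Add(B, Pow(-5, 2)) = Add(B, 25) = Add(25, B))
Mul(Function('j')(Add(Add(5, Function('F')(3)), 5)), Pow(Add(Function('d')(2), 7), 2)) = Mul(Add(25, Add(Add(5, Add(1, Mul(-1, 3))), 5)), Pow(Add(2, 7), 2)) = Mul(Add(25, Add(Add(5, Add(1, -3)), 5)), Pow(9, 2)) = Mul(Add(25, Add(Add(5, -2), 5)), 81) = Mul(Add(25, Add(3, 5)), 81) = Mul(Add(25, 8), 81) = Mul(33, 81) = 2673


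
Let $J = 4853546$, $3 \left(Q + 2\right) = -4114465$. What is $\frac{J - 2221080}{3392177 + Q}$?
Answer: $\frac{3948699}{3031030} \approx 1.3028$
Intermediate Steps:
$Q = - \frac{4114471}{3}$ ($Q = -2 + \frac{1}{3} \left(-4114465\right) = -2 - \frac{4114465}{3} = - \frac{4114471}{3} \approx -1.3715 \cdot 10^{6}$)
$\frac{J - 2221080}{3392177 + Q} = \frac{4853546 - 2221080}{3392177 - \frac{4114471}{3}} = \frac{2632466}{\frac{6062060}{3}} = 2632466 \cdot \frac{3}{6062060} = \frac{3948699}{3031030}$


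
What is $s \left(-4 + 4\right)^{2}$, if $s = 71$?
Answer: $0$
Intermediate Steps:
$s \left(-4 + 4\right)^{2} = 71 \left(-4 + 4\right)^{2} = 71 \cdot 0^{2} = 71 \cdot 0 = 0$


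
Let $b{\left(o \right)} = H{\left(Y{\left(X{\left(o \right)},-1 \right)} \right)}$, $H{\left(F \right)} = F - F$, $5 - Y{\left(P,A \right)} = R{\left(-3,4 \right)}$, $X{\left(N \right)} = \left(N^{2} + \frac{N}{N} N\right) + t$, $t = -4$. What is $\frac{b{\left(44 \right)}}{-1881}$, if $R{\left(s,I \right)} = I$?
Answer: $0$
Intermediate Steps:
$X{\left(N \right)} = -4 + N + N^{2}$ ($X{\left(N \right)} = \left(N^{2} + \frac{N}{N} N\right) - 4 = \left(N^{2} + 1 N\right) - 4 = \left(N^{2} + N\right) - 4 = \left(N + N^{2}\right) - 4 = -4 + N + N^{2}$)
$Y{\left(P,A \right)} = 1$ ($Y{\left(P,A \right)} = 5 - 4 = 1$)
$H{\left(F \right)} = 0$
$b{\left(o \right)} = 0$
$\frac{b{\left(44 \right)}}{-1881} = \frac{0}{-1881} = 0 \left(- \frac{1}{1881}\right) = 0$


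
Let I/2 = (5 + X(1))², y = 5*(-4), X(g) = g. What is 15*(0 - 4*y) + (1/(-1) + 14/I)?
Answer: 43171/36 ≈ 1199.2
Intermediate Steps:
y = -20
I = 72 (I = 2*(5 + 1)² = 2*6² = 2*36 = 72)
15*(0 - 4*y) + (1/(-1) + 14/I) = 15*(0 - 4*(-20)) + (1/(-1) + 14/72) = 15*(0 + 80) + (1*(-1) + 14*(1/72)) = 15*80 + (-1 + 7/36) = 1200 - 29/36 = 43171/36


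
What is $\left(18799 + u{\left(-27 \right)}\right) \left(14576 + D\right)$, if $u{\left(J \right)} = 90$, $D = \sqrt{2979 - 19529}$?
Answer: $275326064 + 94445 i \sqrt{662} \approx 2.7533 \cdot 10^{8} + 2.43 \cdot 10^{6} i$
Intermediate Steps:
$D = 5 i \sqrt{662}$ ($D = \sqrt{-16550} = 5 i \sqrt{662} \approx 128.65 i$)
$\left(18799 + u{\left(-27 \right)}\right) \left(14576 + D\right) = \left(18799 + 90\right) \left(14576 + 5 i \sqrt{662}\right) = 18889 \left(14576 + 5 i \sqrt{662}\right) = 275326064 + 94445 i \sqrt{662}$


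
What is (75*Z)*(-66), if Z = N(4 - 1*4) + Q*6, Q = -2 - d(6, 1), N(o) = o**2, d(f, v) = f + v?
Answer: 267300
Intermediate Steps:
Q = -9 (Q = -2 - (6 + 1) = -2 - 1*7 = -2 - 7 = -9)
Z = -54 (Z = (4 - 1*4)**2 - 9*6 = (4 - 4)**2 - 54 = 0**2 - 54 = 0 - 54 = -54)
(75*Z)*(-66) = (75*(-54))*(-66) = -4050*(-66) = 267300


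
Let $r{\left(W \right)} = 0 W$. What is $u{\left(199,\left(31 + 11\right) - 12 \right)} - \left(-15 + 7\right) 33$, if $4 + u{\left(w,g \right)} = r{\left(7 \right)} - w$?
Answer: $61$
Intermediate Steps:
$r{\left(W \right)} = 0$
$u{\left(w,g \right)} = -4 - w$ ($u{\left(w,g \right)} = -4 + \left(0 - w\right) = -4 - w$)
$u{\left(199,\left(31 + 11\right) - 12 \right)} - \left(-15 + 7\right) 33 = \left(-4 - 199\right) - \left(-15 + 7\right) 33 = \left(-4 - 199\right) - \left(-8\right) 33 = -203 - -264 = -203 + 264 = 61$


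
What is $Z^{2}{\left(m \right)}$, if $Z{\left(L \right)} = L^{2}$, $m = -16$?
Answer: $65536$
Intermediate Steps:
$Z^{2}{\left(m \right)} = \left(\left(-16\right)^{2}\right)^{2} = 256^{2} = 65536$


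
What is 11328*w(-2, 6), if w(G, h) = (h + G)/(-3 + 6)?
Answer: 15104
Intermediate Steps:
w(G, h) = G/3 + h/3 (w(G, h) = (G + h)/3 = (G + h)*(⅓) = G/3 + h/3)
11328*w(-2, 6) = 11328*((⅓)*(-2) + (⅓)*6) = 11328*(-⅔ + 2) = 11328*(4/3) = 15104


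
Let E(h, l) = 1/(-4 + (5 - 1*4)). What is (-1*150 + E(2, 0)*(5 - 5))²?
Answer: 22500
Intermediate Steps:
E(h, l) = -⅓ (E(h, l) = 1/(-4 + (5 - 4)) = 1/(-4 + 1) = 1/(-3) = -⅓)
(-1*150 + E(2, 0)*(5 - 5))² = (-1*150 - (5 - 5)/3)² = (-150 - ⅓*0)² = (-150 + 0)² = (-150)² = 22500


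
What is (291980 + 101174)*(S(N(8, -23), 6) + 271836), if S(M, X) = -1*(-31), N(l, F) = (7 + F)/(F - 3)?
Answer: 106885598518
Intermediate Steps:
N(l, F) = (7 + F)/(-3 + F)
S(M, X) = 31
(291980 + 101174)*(S(N(8, -23), 6) + 271836) = (291980 + 101174)*(31 + 271836) = 393154*271867 = 106885598518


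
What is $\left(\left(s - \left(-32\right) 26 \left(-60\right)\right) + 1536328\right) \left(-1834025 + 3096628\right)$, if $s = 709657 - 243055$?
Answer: $2465876285030$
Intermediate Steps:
$s = 466602$
$\left(\left(s - \left(-32\right) 26 \left(-60\right)\right) + 1536328\right) \left(-1834025 + 3096628\right) = \left(\left(466602 - \left(-32\right) 26 \left(-60\right)\right) + 1536328\right) \left(-1834025 + 3096628\right) = \left(\left(466602 - \left(-832\right) \left(-60\right)\right) + 1536328\right) 1262603 = \left(\left(466602 - 49920\right) + 1536328\right) 1262603 = \left(416682 + 1536328\right) 1262603 = 1953010 \cdot 1262603 = 2465876285030$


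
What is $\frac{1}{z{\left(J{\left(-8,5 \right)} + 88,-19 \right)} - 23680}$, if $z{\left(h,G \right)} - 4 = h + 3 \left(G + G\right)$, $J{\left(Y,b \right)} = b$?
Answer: $- \frac{1}{23697} \approx -4.2199 \cdot 10^{-5}$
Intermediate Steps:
$z{\left(h,G \right)} = 4 + h + 6 G$ ($z{\left(h,G \right)} = 4 + \left(h + 3 \left(G + G\right)\right) = 4 + \left(h + 3 \cdot 2 G\right) = 4 + \left(h + 6 G\right) = 4 + h + 6 G$)
$\frac{1}{z{\left(J{\left(-8,5 \right)} + 88,-19 \right)} - 23680} = \frac{1}{\left(4 + \left(5 + 88\right) + 6 \left(-19\right)\right) - 23680} = \frac{1}{\left(4 + 93 - 114\right) - 23680} = \frac{1}{-17 - 23680} = \frac{1}{-23697} = - \frac{1}{23697}$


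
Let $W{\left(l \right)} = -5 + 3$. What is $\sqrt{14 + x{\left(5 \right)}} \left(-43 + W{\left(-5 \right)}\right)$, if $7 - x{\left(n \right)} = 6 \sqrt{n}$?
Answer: $- 45 \sqrt{21 - 6 \sqrt{5}} \approx -123.92$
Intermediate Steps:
$W{\left(l \right)} = -2$
$x{\left(n \right)} = 7 - 6 \sqrt{n}$
$\sqrt{14 + x{\left(5 \right)}} \left(-43 + W{\left(-5 \right)}\right) = \sqrt{14 + \left(7 - 6 \sqrt{5}\right)} \left(-43 - 2\right) = \sqrt{21 - 6 \sqrt{5}} \left(-45\right) = - 45 \sqrt{21 - 6 \sqrt{5}}$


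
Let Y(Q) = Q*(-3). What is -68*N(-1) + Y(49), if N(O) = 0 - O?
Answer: -215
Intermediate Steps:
N(O) = -O
Y(Q) = -3*Q
-68*N(-1) + Y(49) = -(-68)*(-1) - 3*49 = -68*1 - 147 = -68 - 147 = -215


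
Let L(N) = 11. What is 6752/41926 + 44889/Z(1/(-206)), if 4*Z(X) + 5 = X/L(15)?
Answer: -2843086409464/79177251 ≈ -35908.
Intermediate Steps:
Z(X) = -5/4 + X/44 (Z(X) = -5/4 + (X/11)/4 = -5/4 + X/44)
6752/41926 + 44889/Z(1/(-206)) = 6752/41926 + 44889/(-5/4 + (1/44)/(-206)) = 6752*(1/41926) + 44889/(-5/4 + (1/44)*(-1/206)) = 3376/20963 + 44889/(-5/4 - 1/9064) = 3376/20963 + 44889/(-11331/9064) = 3376/20963 + 44889*(-9064/11331) = 3376/20963 - 135624632/3777 = -2843086409464/79177251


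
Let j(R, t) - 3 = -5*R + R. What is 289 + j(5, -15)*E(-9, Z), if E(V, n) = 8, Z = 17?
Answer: 153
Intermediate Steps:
j(R, t) = 3 - 4*R (j(R, t) = 3 + (-5*R + R) = 3 - 4*R)
289 + j(5, -15)*E(-9, Z) = 289 + (3 - 4*5)*8 = 289 + (3 - 20)*8 = 289 - 17*8 = 289 - 136 = 153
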